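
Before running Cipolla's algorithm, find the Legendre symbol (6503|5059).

1

Reduce the numerator: 6503 ≡ 1444 (mod 5059), so (6503|5059) = (1444|5059).
Factor out 2: 1444 = 2^2·361. Since 5059 ≡ 3 (mod 8), (2|5059) = -1, and (2|5059)^2 = +1. Now have (361|5059).
361 ≡ 1 (mod 4), so quadratic reciprocity gives (361|5059) = (5059|361). Reduce: 5059 ≡ 5 (mod 361). Now have (5|361).
5 ≡ 1 (mod 4), so quadratic reciprocity gives (5|361) = (361|5). Reduce: 361 ≡ 1 (mod 5). Now have (1|5).
(1|5) = 1. Collecting the sign factors: 1.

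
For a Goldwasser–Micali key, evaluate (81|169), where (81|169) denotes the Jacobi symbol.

(81|169)
  = (169|81)    [QR: 81 ≡ 1 mod 4, sign kept]
  = (7|81)    [169 ≡ 7 mod 81]
  = (81|7)    [QR: 81 ≡ 1 mod 4, sign kept]
  = (4|7)    [81 ≡ 4 mod 7]
  = (1|7)    [7 ≡ 7 mod 8 ⇒ (2|7)^2 = +1]
  = 1    [(1|7) = 1]

1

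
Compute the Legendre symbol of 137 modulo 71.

Reduce the numerator: 137 ≡ 66 (mod 71), so (137|71) = (66|71).
Factor out 2: 66 = 2·33. Since 71 ≡ 7 (mod 8), (2|71) = +1. Now have (33|71).
33 ≡ 1 (mod 4), so quadratic reciprocity gives (33|71) = (71|33). Reduce: 71 ≡ 5 (mod 33). Now have (5|33).
5 ≡ 1 (mod 4), so quadratic reciprocity gives (5|33) = (33|5). Reduce: 33 ≡ 3 (mod 5). Now have (3|5).
5 ≡ 1 (mod 4), so quadratic reciprocity gives (3|5) = (5|3). Reduce: 5 ≡ 2 (mod 3). Now have (2|3).
Factor out 2: 2 = 2. Since 3 ≡ 3 (mod 8), (2|3) = -1. Now have -(1|3).
(1|3) = 1. Collecting the sign factors: -1.

-1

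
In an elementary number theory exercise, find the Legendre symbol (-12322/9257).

Pull out -1: (-12322/9257) = (-1/9257)·(12322/9257). Since 9257 ≡ 1 (mod 4), (-1/9257) = +1. Now have (12322/9257).
Reduce the numerator: 12322 ≡ 3065 (mod 9257), so (12322/9257) = (3065/9257).
3065 ≡ 1 (mod 4), so quadratic reciprocity gives (3065/9257) = (9257/3065). Reduce: 9257 ≡ 62 (mod 3065). Now have (62/3065).
Factor out 2: 62 = 2·31. Since 3065 ≡ 1 (mod 8), (2/3065) = +1. Now have (31/3065).
3065 ≡ 1 (mod 4), so quadratic reciprocity gives (31/3065) = (3065/31). Reduce: 3065 ≡ 27 (mod 31). Now have (27/31).
Both 27 ≡ 3 and 31 ≡ 3 (mod 4), so reciprocity gives (27/31) = -(31/27). Reduce: 31 ≡ 4 (mod 27). Now have -(4/27).
Factor out 2: 4 = 2^2. Since 27 ≡ 3 (mod 8), (2/27) = -1, and (2/27)^2 = +1. Now have -(1/27).
(1/27) = 1. Collecting the sign factors: -1.

-1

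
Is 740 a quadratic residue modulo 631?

Reduce the numerator: 740 ≡ 109 (mod 631), so (740/631) = (109/631).
109 ≡ 1 (mod 4), so quadratic reciprocity gives (109/631) = (631/109). Reduce: 631 ≡ 86 (mod 109). Now have (86/109).
Factor out 2: 86 = 2·43. Since 109 ≡ 5 (mod 8), (2/109) = -1. Now have -(43/109).
109 ≡ 1 (mod 4), so quadratic reciprocity gives (43/109) = (109/43). Reduce: 109 ≡ 23 (mod 43). Now have -(23/43).
Both 23 ≡ 3 and 43 ≡ 3 (mod 4), so reciprocity gives (23/43) = -(43/23). Reduce: 43 ≡ 20 (mod 23). Now have (20/23).
Factor out 2: 20 = 2^2·5. Since 23 ≡ 7 (mod 8), (2/23) = +1, and (2/23)^2 = +1. Now have (5/23).
5 ≡ 1 (mod 4), so quadratic reciprocity gives (5/23) = (23/5). Reduce: 23 ≡ 3 (mod 5). Now have (3/5).
5 ≡ 1 (mod 4), so quadratic reciprocity gives (3/5) = (5/3). Reduce: 5 ≡ 2 (mod 3). Now have (2/3).
Factor out 2: 2 = 2. Since 3 ≡ 3 (mod 8), (2/3) = -1. Now have -(1/3).
(1/3) = 1. Collecting the sign factors: -1.
(740/631) = -1, and 631 is prime, so 740 is not a quadratic residue mod 631.

no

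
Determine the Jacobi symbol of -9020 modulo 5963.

(-9020|5963)
  = -(9020|5963)    [5963 ≡ 3 mod 4 ⇒ (-1|5963) = -1]
  = -(3057|5963)    [9020 ≡ 3057 mod 5963]
  = -(5963|3057)    [QR: 3057 ≡ 1 mod 4, sign kept]
  = -(2906|3057)    [5963 ≡ 2906 mod 3057]
  = -(1453|3057)    [3057 ≡ 1 mod 8 ⇒ (2|3057) = +1]
  = -(3057|1453)    [QR: 1453 ≡ 1 mod 4, sign kept]
  = -(151|1453)    [3057 ≡ 151 mod 1453]
  = -(1453|151)    [QR: 1453 ≡ 1 mod 4, sign kept]
  = -(94|151)    [1453 ≡ 94 mod 151]
  = -(47|151)    [151 ≡ 7 mod 8 ⇒ (2|151) = +1]
  = (151|47)    [QR: both ≡ 3 mod 4, sign flips]
  = (10|47)    [151 ≡ 10 mod 47]
  = (5|47)    [47 ≡ 7 mod 8 ⇒ (2|47) = +1]
  = (47|5)    [QR: 5 ≡ 1 mod 4, sign kept]
  = (2|5)    [47 ≡ 2 mod 5]
  = -(1|5)    [5 ≡ 5 mod 8 ⇒ (2|5) = -1]
  = -1    [(1|5) = 1]

-1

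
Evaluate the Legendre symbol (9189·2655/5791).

By multiplicativity, (9189·2655/5791) = (9189/5791)·(2655/5791).
First factor (9189/5791):
(9189/5791)
  = (3398/5791)    [9189 ≡ 3398 mod 5791]
  = (1699/5791)    [5791 ≡ 7 mod 8 ⇒ (2/5791) = +1]
  = -(5791/1699)    [QR: both ≡ 3 mod 4, sign flips]
  = -(694/1699)    [5791 ≡ 694 mod 1699]
  = (347/1699)    [1699 ≡ 3 mod 8 ⇒ (2/1699) = -1]
  = -(1699/347)    [QR: both ≡ 3 mod 4, sign flips]
  = -(311/347)    [1699 ≡ 311 mod 347]
  = (347/311)    [QR: both ≡ 3 mod 4, sign flips]
  = (36/311)    [347 ≡ 36 mod 311]
  = (9/311)    [311 ≡ 7 mod 8 ⇒ (2/311)^2 = +1]
  = (311/9)    [QR: 9 ≡ 1 mod 4, sign kept]
  = (5/9)    [311 ≡ 5 mod 9]
  = (9/5)    [QR: 5 ≡ 1 mod 4, sign kept]
  = (4/5)    [9 ≡ 4 mod 5]
  = (1/5)    [5 ≡ 5 mod 8 ⇒ (2/5)^2 = +1]
  = 1    [(1/5) = 1]
Second factor (2655/5791):
(2655/5791)
  = -(5791/2655)    [QR: both ≡ 3 mod 4, sign flips]
  = -(481/2655)    [5791 ≡ 481 mod 2655]
  = -(2655/481)    [QR: 481 ≡ 1 mod 4, sign kept]
  = -(250/481)    [2655 ≡ 250 mod 481]
  = -(125/481)    [481 ≡ 1 mod 8 ⇒ (2/481) = +1]
  = -(481/125)    [QR: 125 ≡ 1 mod 4, sign kept]
  = -(106/125)    [481 ≡ 106 mod 125]
  = (53/125)    [125 ≡ 5 mod 8 ⇒ (2/125) = -1]
  = (125/53)    [QR: 53 ≡ 1 mod 4, sign kept]
  = (19/53)    [125 ≡ 19 mod 53]
  = (53/19)    [QR: 53 ≡ 1 mod 4, sign kept]
  = (15/19)    [53 ≡ 15 mod 19]
  = -(19/15)    [QR: both ≡ 3 mod 4, sign flips]
  = -(4/15)    [19 ≡ 4 mod 15]
  = -(1/15)    [15 ≡ 7 mod 8 ⇒ (2/15)^2 = +1]
  = -1    [(1/15) = 1]
Product: (1)·(-1) = -1.

-1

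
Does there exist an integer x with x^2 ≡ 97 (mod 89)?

Reduce the numerator: 97 ≡ 8 (mod 89), so (97/89) = (8/89).
Factor out 2: 8 = 2^3. Since 89 ≡ 1 (mod 8), (2/89) = +1, and (2/89)^3 = +1. Now have (1/89).
(1/89) = 1. Collecting the sign factors: 1.
The Legendre symbol is 1, so x^2 ≡ 97 (mod 89) has solution.

yes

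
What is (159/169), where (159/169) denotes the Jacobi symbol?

1

169 ≡ 1 (mod 4), so quadratic reciprocity gives (159/169) = (169/159). Reduce: 169 ≡ 10 (mod 159). Now have (10/159).
Factor out 2: 10 = 2·5. Since 159 ≡ 7 (mod 8), (2/159) = +1. Now have (5/159).
5 ≡ 1 (mod 4), so quadratic reciprocity gives (5/159) = (159/5). Reduce: 159 ≡ 4 (mod 5). Now have (4/5).
Factor out 2: 4 = 2^2. Since 5 ≡ 5 (mod 8), (2/5) = -1, and (2/5)^2 = +1. Now have (1/5).
(1/5) = 1. Collecting the sign factors: 1.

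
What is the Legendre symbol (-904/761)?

(-904/761)
  = (618/761)    [-904 ≡ 618 mod 761]
  = (309/761)    [761 ≡ 1 mod 8 ⇒ (2/761) = +1]
  = (761/309)    [QR: 309 ≡ 1 mod 4, sign kept]
  = (143/309)    [761 ≡ 143 mod 309]
  = (309/143)    [QR: 309 ≡ 1 mod 4, sign kept]
  = (23/143)    [309 ≡ 23 mod 143]
  = -(143/23)    [QR: both ≡ 3 mod 4, sign flips]
  = -(5/23)    [143 ≡ 5 mod 23]
  = -(23/5)    [QR: 5 ≡ 1 mod 4, sign kept]
  = -(3/5)    [23 ≡ 3 mod 5]
  = -(5/3)    [QR: 5 ≡ 1 mod 4, sign kept]
  = -(2/3)    [5 ≡ 2 mod 3]
  = (1/3)    [3 ≡ 3 mod 8 ⇒ (2/3) = -1]
  = 1    [(1/3) = 1]

1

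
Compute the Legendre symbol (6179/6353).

1

6353 ≡ 1 (mod 4), so quadratic reciprocity gives (6179/6353) = (6353/6179). Reduce: 6353 ≡ 174 (mod 6179). Now have (174/6179).
Factor out 2: 174 = 2·87. Since 6179 ≡ 3 (mod 8), (2/6179) = -1. Now have -(87/6179).
Both 87 ≡ 3 and 6179 ≡ 3 (mod 4), so reciprocity gives (87/6179) = -(6179/87). Reduce: 6179 ≡ 2 (mod 87). Now have (2/87).
Factor out 2: 2 = 2. Since 87 ≡ 7 (mod 8), (2/87) = +1. Now have (1/87).
(1/87) = 1. Collecting the sign factors: 1.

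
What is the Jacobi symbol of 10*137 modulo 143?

1

By multiplicativity, (10·137|143) = (10|143)·(137|143).
First factor (10|143):
Factor out 2: 10 = 2·5. Since 143 ≡ 7 (mod 8), (2|143) = +1. Now have (5|143).
5 ≡ 1 (mod 4), so quadratic reciprocity gives (5|143) = (143|5). Reduce: 143 ≡ 3 (mod 5). Now have (3|5).
5 ≡ 1 (mod 4), so quadratic reciprocity gives (3|5) = (5|3). Reduce: 5 ≡ 2 (mod 3). Now have (2|3).
Factor out 2: 2 = 2. Since 3 ≡ 3 (mod 8), (2|3) = -1. Now have -(1|3).
(1|3) = 1. Collecting the sign factors: -1.
Second factor (137|143):
137 ≡ 1 (mod 4), so quadratic reciprocity gives (137|143) = (143|137). Reduce: 143 ≡ 6 (mod 137). Now have (6|137).
Factor out 2: 6 = 2·3. Since 137 ≡ 1 (mod 8), (2|137) = +1. Now have (3|137).
137 ≡ 1 (mod 4), so quadratic reciprocity gives (3|137) = (137|3). Reduce: 137 ≡ 2 (mod 3). Now have (2|3).
Factor out 2: 2 = 2. Since 3 ≡ 3 (mod 8), (2|3) = -1. Now have -(1|3).
(1|3) = 1. Collecting the sign factors: -1.
Product: (-1)·(-1) = 1.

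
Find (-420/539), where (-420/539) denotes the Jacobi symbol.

0

(-420/539)
  = (119/539)    [-420 ≡ 119 mod 539]
  = -(539/119)    [QR: both ≡ 3 mod 4, sign flips]
  = -(63/119)    [539 ≡ 63 mod 119]
  = (119/63)    [QR: both ≡ 3 mod 4, sign flips]
  = (56/63)    [119 ≡ 56 mod 63]
  = (7/63)    [63 ≡ 7 mod 8 ⇒ (2/63)^3 = +1]
  = -(63/7)    [QR: both ≡ 3 mod 4, sign flips]
  = -(0/7)    [63 ≡ 0 mod 7]
  = 0    [numerator 0, gcd > 1]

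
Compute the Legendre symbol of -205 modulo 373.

(-205|373)
  = (205|373)    [373 ≡ 1 mod 4 ⇒ (-1|373) = +1]
  = (373|205)    [QR: 205 ≡ 1 mod 4, sign kept]
  = (168|205)    [373 ≡ 168 mod 205]
  = -(21|205)    [205 ≡ 5 mod 8 ⇒ (2|205)^3 = -1]
  = -(205|21)    [QR: 21 ≡ 1 mod 4, sign kept]
  = -(16|21)    [205 ≡ 16 mod 21]
  = -(1|21)    [21 ≡ 5 mod 8 ⇒ (2|21)^4 = +1]
  = -1    [(1|21) = 1]

-1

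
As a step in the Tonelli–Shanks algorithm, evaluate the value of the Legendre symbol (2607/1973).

Reduce the numerator: 2607 ≡ 634 (mod 1973), so (2607/1973) = (634/1973).
Factor out 2: 634 = 2·317. Since 1973 ≡ 5 (mod 8), (2/1973) = -1. Now have -(317/1973).
317 ≡ 1 (mod 4), so quadratic reciprocity gives (317/1973) = (1973/317). Reduce: 1973 ≡ 71 (mod 317). Now have -(71/317).
317 ≡ 1 (mod 4), so quadratic reciprocity gives (71/317) = (317/71). Reduce: 317 ≡ 33 (mod 71). Now have -(33/71).
33 ≡ 1 (mod 4), so quadratic reciprocity gives (33/71) = (71/33). Reduce: 71 ≡ 5 (mod 33). Now have -(5/33).
5 ≡ 1 (mod 4), so quadratic reciprocity gives (5/33) = (33/5). Reduce: 33 ≡ 3 (mod 5). Now have -(3/5).
5 ≡ 1 (mod 4), so quadratic reciprocity gives (3/5) = (5/3). Reduce: 5 ≡ 2 (mod 3). Now have -(2/3).
Factor out 2: 2 = 2. Since 3 ≡ 3 (mod 8), (2/3) = -1. Now have (1/3).
(1/3) = 1. Collecting the sign factors: 1.

1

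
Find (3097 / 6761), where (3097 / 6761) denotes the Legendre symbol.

-1

3097 ≡ 1 (mod 4), so quadratic reciprocity gives (3097 / 6761) = (6761 / 3097). Reduce: 6761 ≡ 567 (mod 3097). Now have (567 / 3097).
3097 ≡ 1 (mod 4), so quadratic reciprocity gives (567 / 3097) = (3097 / 567). Reduce: 3097 ≡ 262 (mod 567). Now have (262 / 567).
Factor out 2: 262 = 2·131. Since 567 ≡ 7 (mod 8), (2 / 567) = +1. Now have (131 / 567).
Both 131 ≡ 3 and 567 ≡ 3 (mod 4), so reciprocity gives (131 / 567) = -(567 / 131). Reduce: 567 ≡ 43 (mod 131). Now have -(43 / 131).
Both 43 ≡ 3 and 131 ≡ 3 (mod 4), so reciprocity gives (43 / 131) = -(131 / 43). Reduce: 131 ≡ 2 (mod 43). Now have (2 / 43).
Factor out 2: 2 = 2. Since 43 ≡ 3 (mod 8), (2 / 43) = -1. Now have -(1 / 43).
(1 / 43) = 1. Collecting the sign factors: -1.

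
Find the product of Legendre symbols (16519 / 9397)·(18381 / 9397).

-1

By multiplicativity, (16519·18381 / 9397) = (16519 / 9397)·(18381 / 9397).
First factor (16519 / 9397):
(16519 / 9397)
  = (7122 / 9397)    [16519 ≡ 7122 mod 9397]
  = -(3561 / 9397)    [9397 ≡ 5 mod 8 ⇒ (2 / 9397) = -1]
  = -(9397 / 3561)    [QR: 3561 ≡ 1 mod 4, sign kept]
  = -(2275 / 3561)    [9397 ≡ 2275 mod 3561]
  = -(3561 / 2275)    [QR: 3561 ≡ 1 mod 4, sign kept]
  = -(1286 / 2275)    [3561 ≡ 1286 mod 2275]
  = (643 / 2275)    [2275 ≡ 3 mod 8 ⇒ (2 / 2275) = -1]
  = -(2275 / 643)    [QR: both ≡ 3 mod 4, sign flips]
  = -(346 / 643)    [2275 ≡ 346 mod 643]
  = (173 / 643)    [643 ≡ 3 mod 8 ⇒ (2 / 643) = -1]
  = (643 / 173)    [QR: 173 ≡ 1 mod 4, sign kept]
  = (124 / 173)    [643 ≡ 124 mod 173]
  = (31 / 173)    [173 ≡ 5 mod 8 ⇒ (2 / 173)^2 = +1]
  = (173 / 31)    [QR: 173 ≡ 1 mod 4, sign kept]
  = (18 / 31)    [173 ≡ 18 mod 31]
  = (9 / 31)    [31 ≡ 7 mod 8 ⇒ (2 / 31) = +1]
  = (31 / 9)    [QR: 9 ≡ 1 mod 4, sign kept]
  = (4 / 9)    [31 ≡ 4 mod 9]
  = (1 / 9)    [9 ≡ 1 mod 8 ⇒ (2 / 9)^2 = +1]
  = 1    [(1 / 9) = 1]
Second factor (18381 / 9397):
(18381 / 9397)
  = (8984 / 9397)    [18381 ≡ 8984 mod 9397]
  = -(1123 / 9397)    [9397 ≡ 5 mod 8 ⇒ (2 / 9397)^3 = -1]
  = -(9397 / 1123)    [QR: 9397 ≡ 1 mod 4, sign kept]
  = -(413 / 1123)    [9397 ≡ 413 mod 1123]
  = -(1123 / 413)    [QR: 413 ≡ 1 mod 4, sign kept]
  = -(297 / 413)    [1123 ≡ 297 mod 413]
  = -(413 / 297)    [QR: 297 ≡ 1 mod 4, sign kept]
  = -(116 / 297)    [413 ≡ 116 mod 297]
  = -(29 / 297)    [297 ≡ 1 mod 8 ⇒ (2 / 297)^2 = +1]
  = -(297 / 29)    [QR: 29 ≡ 1 mod 4, sign kept]
  = -(7 / 29)    [297 ≡ 7 mod 29]
  = -(29 / 7)    [QR: 29 ≡ 1 mod 4, sign kept]
  = -(1 / 7)    [29 ≡ 1 mod 7]
  = -1    [(1 / 7) = 1]
Product: (1)·(-1) = -1.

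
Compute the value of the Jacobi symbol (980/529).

1

(980/529)
  = (451/529)    [980 ≡ 451 mod 529]
  = (529/451)    [QR: 529 ≡ 1 mod 4, sign kept]
  = (78/451)    [529 ≡ 78 mod 451]
  = -(39/451)    [451 ≡ 3 mod 8 ⇒ (2/451) = -1]
  = (451/39)    [QR: both ≡ 3 mod 4, sign flips]
  = (22/39)    [451 ≡ 22 mod 39]
  = (11/39)    [39 ≡ 7 mod 8 ⇒ (2/39) = +1]
  = -(39/11)    [QR: both ≡ 3 mod 4, sign flips]
  = -(6/11)    [39 ≡ 6 mod 11]
  = (3/11)    [11 ≡ 3 mod 8 ⇒ (2/11) = -1]
  = -(11/3)    [QR: both ≡ 3 mod 4, sign flips]
  = -(2/3)    [11 ≡ 2 mod 3]
  = (1/3)    [3 ≡ 3 mod 8 ⇒ (2/3) = -1]
  = 1    [(1/3) = 1]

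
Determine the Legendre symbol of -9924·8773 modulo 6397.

-1

By multiplicativity, (-9924·8773 / 6397) = (-9924 / 6397)·(8773 / 6397).
First factor (-9924 / 6397):
Pull out -1: (-9924 / 6397) = (-1 / 6397)·(9924 / 6397). Since 6397 ≡ 1 (mod 4), (-1 / 6397) = +1. Now have (9924 / 6397).
Reduce the numerator: 9924 ≡ 3527 (mod 6397), so (9924 / 6397) = (3527 / 6397).
6397 ≡ 1 (mod 4), so quadratic reciprocity gives (3527 / 6397) = (6397 / 3527). Reduce: 6397 ≡ 2870 (mod 3527). Now have (2870 / 3527).
Factor out 2: 2870 = 2·1435. Since 3527 ≡ 7 (mod 8), (2 / 3527) = +1. Now have (1435 / 3527).
Both 1435 ≡ 3 and 3527 ≡ 3 (mod 4), so reciprocity gives (1435 / 3527) = -(3527 / 1435). Reduce: 3527 ≡ 657 (mod 1435). Now have -(657 / 1435).
657 ≡ 1 (mod 4), so quadratic reciprocity gives (657 / 1435) = (1435 / 657). Reduce: 1435 ≡ 121 (mod 657). Now have -(121 / 657).
121 ≡ 1 (mod 4), so quadratic reciprocity gives (121 / 657) = (657 / 121). Reduce: 657 ≡ 52 (mod 121). Now have -(52 / 121).
Factor out 2: 52 = 2^2·13. Since 121 ≡ 1 (mod 8), (2 / 121) = +1, and (2 / 121)^2 = +1. Now have -(13 / 121).
13 ≡ 1 (mod 4), so quadratic reciprocity gives (13 / 121) = (121 / 13). Reduce: 121 ≡ 4 (mod 13). Now have -(4 / 13).
Factor out 2: 4 = 2^2. Since 13 ≡ 5 (mod 8), (2 / 13) = -1, and (2 / 13)^2 = +1. Now have -(1 / 13).
(1 / 13) = 1. Collecting the sign factors: -1.
Second factor (8773 / 6397):
Reduce the numerator: 8773 ≡ 2376 (mod 6397), so (8773 / 6397) = (2376 / 6397).
Factor out 2: 2376 = 2^3·297. Since 6397 ≡ 5 (mod 8), (2 / 6397) = -1, and (2 / 6397)^3 = -1. Now have -(297 / 6397).
297 ≡ 1 (mod 4), so quadratic reciprocity gives (297 / 6397) = (6397 / 297). Reduce: 6397 ≡ 160 (mod 297). Now have -(160 / 297).
Factor out 2: 160 = 2^5·5. Since 297 ≡ 1 (mod 8), (2 / 297) = +1, and (2 / 297)^5 = +1. Now have -(5 / 297).
5 ≡ 1 (mod 4), so quadratic reciprocity gives (5 / 297) = (297 / 5). Reduce: 297 ≡ 2 (mod 5). Now have -(2 / 5).
Factor out 2: 2 = 2. Since 5 ≡ 5 (mod 8), (2 / 5) = -1. Now have (1 / 5).
(1 / 5) = 1. Collecting the sign factors: 1.
Product: (-1)·(1) = -1.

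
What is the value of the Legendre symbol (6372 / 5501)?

1

(6372 / 5501)
  = (871 / 5501)    [6372 ≡ 871 mod 5501]
  = (5501 / 871)    [QR: 5501 ≡ 1 mod 4, sign kept]
  = (275 / 871)    [5501 ≡ 275 mod 871]
  = -(871 / 275)    [QR: both ≡ 3 mod 4, sign flips]
  = -(46 / 275)    [871 ≡ 46 mod 275]
  = (23 / 275)    [275 ≡ 3 mod 8 ⇒ (2 / 275) = -1]
  = -(275 / 23)    [QR: both ≡ 3 mod 4, sign flips]
  = -(22 / 23)    [275 ≡ 22 mod 23]
  = -(11 / 23)    [23 ≡ 7 mod 8 ⇒ (2 / 23) = +1]
  = (23 / 11)    [QR: both ≡ 3 mod 4, sign flips]
  = (1 / 11)    [23 ≡ 1 mod 11]
  = 1    [(1 / 11) = 1]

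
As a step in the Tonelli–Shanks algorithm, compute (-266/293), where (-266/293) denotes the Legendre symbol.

(-266/293)
  = (27/293)    [-266 ≡ 27 mod 293]
  = (293/27)    [QR: 293 ≡ 1 mod 4, sign kept]
  = (23/27)    [293 ≡ 23 mod 27]
  = -(27/23)    [QR: both ≡ 3 mod 4, sign flips]
  = -(4/23)    [27 ≡ 4 mod 23]
  = -(1/23)    [23 ≡ 7 mod 8 ⇒ (2/23)^2 = +1]
  = -1    [(1/23) = 1]

-1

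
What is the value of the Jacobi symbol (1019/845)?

1

Reduce the numerator: 1019 ≡ 174 (mod 845), so (1019/845) = (174/845).
Factor out 2: 174 = 2·87. Since 845 ≡ 5 (mod 8), (2/845) = -1. Now have -(87/845).
845 ≡ 1 (mod 4), so quadratic reciprocity gives (87/845) = (845/87). Reduce: 845 ≡ 62 (mod 87). Now have -(62/87).
Factor out 2: 62 = 2·31. Since 87 ≡ 7 (mod 8), (2/87) = +1. Now have -(31/87).
Both 31 ≡ 3 and 87 ≡ 3 (mod 4), so reciprocity gives (31/87) = -(87/31). Reduce: 87 ≡ 25 (mod 31). Now have (25/31).
25 ≡ 1 (mod 4), so quadratic reciprocity gives (25/31) = (31/25). Reduce: 31 ≡ 6 (mod 25). Now have (6/25).
Factor out 2: 6 = 2·3. Since 25 ≡ 1 (mod 8), (2/25) = +1. Now have (3/25).
25 ≡ 1 (mod 4), so quadratic reciprocity gives (3/25) = (25/3). Reduce: 25 ≡ 1 (mod 3). Now have (1/3).
(1/3) = 1. Collecting the sign factors: 1.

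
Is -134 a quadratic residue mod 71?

yes

(-134|71)
  = -(134|71)    [71 ≡ 3 mod 4 ⇒ (-1|71) = -1]
  = -(63|71)    [134 ≡ 63 mod 71]
  = (71|63)    [QR: both ≡ 3 mod 4, sign flips]
  = (8|63)    [71 ≡ 8 mod 63]
  = (1|63)    [63 ≡ 7 mod 8 ⇒ (2|63)^3 = +1]
  = 1    [(1|63) = 1]
(-134|71) = 1, and 71 is prime, so -134 is a quadratic residue mod 71.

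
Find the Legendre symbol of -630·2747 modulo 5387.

1

By multiplicativity, (-630·2747/5387) = (-630/5387)·(2747/5387).
First factor (-630/5387):
(-630/5387)
  = -(630/5387)    [5387 ≡ 3 mod 4 ⇒ (-1/5387) = -1]
  = (315/5387)    [5387 ≡ 3 mod 8 ⇒ (2/5387) = -1]
  = -(5387/315)    [QR: both ≡ 3 mod 4, sign flips]
  = -(32/315)    [5387 ≡ 32 mod 315]
  = (1/315)    [315 ≡ 3 mod 8 ⇒ (2/315)^5 = -1]
  = 1    [(1/315) = 1]
Second factor (2747/5387):
(2747/5387)
  = -(5387/2747)    [QR: both ≡ 3 mod 4, sign flips]
  = -(2640/2747)    [5387 ≡ 2640 mod 2747]
  = -(165/2747)    [2747 ≡ 3 mod 8 ⇒ (2/2747)^4 = +1]
  = -(2747/165)    [QR: 165 ≡ 1 mod 4, sign kept]
  = -(107/165)    [2747 ≡ 107 mod 165]
  = -(165/107)    [QR: 165 ≡ 1 mod 4, sign kept]
  = -(58/107)    [165 ≡ 58 mod 107]
  = (29/107)    [107 ≡ 3 mod 8 ⇒ (2/107) = -1]
  = (107/29)    [QR: 29 ≡ 1 mod 4, sign kept]
  = (20/29)    [107 ≡ 20 mod 29]
  = (5/29)    [29 ≡ 5 mod 8 ⇒ (2/29)^2 = +1]
  = (29/5)    [QR: 5 ≡ 1 mod 4, sign kept]
  = (4/5)    [29 ≡ 4 mod 5]
  = (1/5)    [5 ≡ 5 mod 8 ⇒ (2/5)^2 = +1]
  = 1    [(1/5) = 1]
Product: (1)·(1) = 1.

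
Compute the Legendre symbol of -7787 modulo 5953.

(-7787 / 5953)
  = (7787 / 5953)    [5953 ≡ 1 mod 4 ⇒ (-1 / 5953) = +1]
  = (1834 / 5953)    [7787 ≡ 1834 mod 5953]
  = (917 / 5953)    [5953 ≡ 1 mod 8 ⇒ (2 / 5953) = +1]
  = (5953 / 917)    [QR: 917 ≡ 1 mod 4, sign kept]
  = (451 / 917)    [5953 ≡ 451 mod 917]
  = (917 / 451)    [QR: 917 ≡ 1 mod 4, sign kept]
  = (15 / 451)    [917 ≡ 15 mod 451]
  = -(451 / 15)    [QR: both ≡ 3 mod 4, sign flips]
  = -(1 / 15)    [451 ≡ 1 mod 15]
  = -1    [(1 / 15) = 1]

-1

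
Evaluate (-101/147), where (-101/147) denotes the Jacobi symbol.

1

(-101/147)
  = -(101/147)    [147 ≡ 3 mod 4 ⇒ (-1/147) = -1]
  = -(147/101)    [QR: 101 ≡ 1 mod 4, sign kept]
  = -(46/101)    [147 ≡ 46 mod 101]
  = (23/101)    [101 ≡ 5 mod 8 ⇒ (2/101) = -1]
  = (101/23)    [QR: 101 ≡ 1 mod 4, sign kept]
  = (9/23)    [101 ≡ 9 mod 23]
  = (23/9)    [QR: 9 ≡ 1 mod 4, sign kept]
  = (5/9)    [23 ≡ 5 mod 9]
  = (9/5)    [QR: 5 ≡ 1 mod 4, sign kept]
  = (4/5)    [9 ≡ 4 mod 5]
  = (1/5)    [5 ≡ 5 mod 8 ⇒ (2/5)^2 = +1]
  = 1    [(1/5) = 1]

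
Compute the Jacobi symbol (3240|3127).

-1

(3240|3127)
  = (113|3127)    [3240 ≡ 113 mod 3127]
  = (3127|113)    [QR: 113 ≡ 1 mod 4, sign kept]
  = (76|113)    [3127 ≡ 76 mod 113]
  = (19|113)    [113 ≡ 1 mod 8 ⇒ (2|113)^2 = +1]
  = (113|19)    [QR: 113 ≡ 1 mod 4, sign kept]
  = (18|19)    [113 ≡ 18 mod 19]
  = -(9|19)    [19 ≡ 3 mod 8 ⇒ (2|19) = -1]
  = -(19|9)    [QR: 9 ≡ 1 mod 4, sign kept]
  = -(1|9)    [19 ≡ 1 mod 9]
  = -1    [(1|9) = 1]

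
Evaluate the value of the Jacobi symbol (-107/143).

1

Reduce the numerator: -107 ≡ 36 (mod 143), so (-107/143) = (36/143).
Factor out 2: 36 = 2^2·9. Since 143 ≡ 7 (mod 8), (2/143) = +1, and (2/143)^2 = +1. Now have (9/143).
9 ≡ 1 (mod 4), so quadratic reciprocity gives (9/143) = (143/9). Reduce: 143 ≡ 8 (mod 9). Now have (8/9).
Factor out 2: 8 = 2^3. Since 9 ≡ 1 (mod 8), (2/9) = +1, and (2/9)^3 = +1. Now have (1/9).
(1/9) = 1. Collecting the sign factors: 1.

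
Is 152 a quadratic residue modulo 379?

no

(152|379)
  = -(19|379)    [379 ≡ 3 mod 8 ⇒ (2|379)^3 = -1]
  = (379|19)    [QR: both ≡ 3 mod 4, sign flips]
  = (18|19)    [379 ≡ 18 mod 19]
  = -(9|19)    [19 ≡ 3 mod 8 ⇒ (2|19) = -1]
  = -(19|9)    [QR: 9 ≡ 1 mod 4, sign kept]
  = -(1|9)    [19 ≡ 1 mod 9]
  = -1    [(1|9) = 1]
The Legendre symbol is -1, so x^2 ≡ 152 (mod 379) has no solution.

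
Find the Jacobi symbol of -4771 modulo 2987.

(-4771/2987)
  = (1203/2987)    [-4771 ≡ 1203 mod 2987]
  = -(2987/1203)    [QR: both ≡ 3 mod 4, sign flips]
  = -(581/1203)    [2987 ≡ 581 mod 1203]
  = -(1203/581)    [QR: 581 ≡ 1 mod 4, sign kept]
  = -(41/581)    [1203 ≡ 41 mod 581]
  = -(581/41)    [QR: 41 ≡ 1 mod 4, sign kept]
  = -(7/41)    [581 ≡ 7 mod 41]
  = -(41/7)    [QR: 41 ≡ 1 mod 4, sign kept]
  = -(6/7)    [41 ≡ 6 mod 7]
  = -(3/7)    [7 ≡ 7 mod 8 ⇒ (2/7) = +1]
  = (7/3)    [QR: both ≡ 3 mod 4, sign flips]
  = (1/3)    [7 ≡ 1 mod 3]
  = 1    [(1/3) = 1]

1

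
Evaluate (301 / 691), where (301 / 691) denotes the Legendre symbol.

(301 / 691)
  = (691 / 301)    [QR: 301 ≡ 1 mod 4, sign kept]
  = (89 / 301)    [691 ≡ 89 mod 301]
  = (301 / 89)    [QR: 89 ≡ 1 mod 4, sign kept]
  = (34 / 89)    [301 ≡ 34 mod 89]
  = (17 / 89)    [89 ≡ 1 mod 8 ⇒ (2 / 89) = +1]
  = (89 / 17)    [QR: 17 ≡ 1 mod 4, sign kept]
  = (4 / 17)    [89 ≡ 4 mod 17]
  = (1 / 17)    [17 ≡ 1 mod 8 ⇒ (2 / 17)^2 = +1]
  = 1    [(1 / 17) = 1]

1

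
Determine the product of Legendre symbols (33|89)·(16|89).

-1

By multiplicativity, (33·16|89) = (33|89)·(16|89).
First factor (33|89):
(33|89)
  = (89|33)    [QR: 33 ≡ 1 mod 4, sign kept]
  = (23|33)    [89 ≡ 23 mod 33]
  = (33|23)    [QR: 33 ≡ 1 mod 4, sign kept]
  = (10|23)    [33 ≡ 10 mod 23]
  = (5|23)    [23 ≡ 7 mod 8 ⇒ (2|23) = +1]
  = (23|5)    [QR: 5 ≡ 1 mod 4, sign kept]
  = (3|5)    [23 ≡ 3 mod 5]
  = (5|3)    [QR: 5 ≡ 1 mod 4, sign kept]
  = (2|3)    [5 ≡ 2 mod 3]
  = -(1|3)    [3 ≡ 3 mod 8 ⇒ (2|3) = -1]
  = -1    [(1|3) = 1]
Second factor (16|89):
(16|89)
  = (1|89)    [89 ≡ 1 mod 8 ⇒ (2|89)^4 = +1]
  = 1    [(1|89) = 1]
Product: (-1)·(1) = -1.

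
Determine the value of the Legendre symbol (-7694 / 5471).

1

Pull out -1: (-7694 / 5471) = (-1 / 5471)·(7694 / 5471). Since 5471 ≡ 3 (mod 4), (-1 / 5471) = -1. Now have -(7694 / 5471).
Reduce the numerator: 7694 ≡ 2223 (mod 5471), so (7694 / 5471) = (2223 / 5471).
Both 2223 ≡ 3 and 5471 ≡ 3 (mod 4), so reciprocity gives (2223 / 5471) = -(5471 / 2223). Reduce: 5471 ≡ 1025 (mod 2223). Now have (1025 / 2223).
1025 ≡ 1 (mod 4), so quadratic reciprocity gives (1025 / 2223) = (2223 / 1025). Reduce: 2223 ≡ 173 (mod 1025). Now have (173 / 1025).
173 ≡ 1 (mod 4), so quadratic reciprocity gives (173 / 1025) = (1025 / 173). Reduce: 1025 ≡ 160 (mod 173). Now have (160 / 173).
Factor out 2: 160 = 2^5·5. Since 173 ≡ 5 (mod 8), (2 / 173) = -1, and (2 / 173)^5 = -1. Now have -(5 / 173).
5 ≡ 1 (mod 4), so quadratic reciprocity gives (5 / 173) = (173 / 5). Reduce: 173 ≡ 3 (mod 5). Now have -(3 / 5).
5 ≡ 1 (mod 4), so quadratic reciprocity gives (3 / 5) = (5 / 3). Reduce: 5 ≡ 2 (mod 3). Now have -(2 / 3).
Factor out 2: 2 = 2. Since 3 ≡ 3 (mod 8), (2 / 3) = -1. Now have (1 / 3).
(1 / 3) = 1. Collecting the sign factors: 1.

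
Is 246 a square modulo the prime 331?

no

(246/331)
  = -(123/331)    [331 ≡ 3 mod 8 ⇒ (2/331) = -1]
  = (331/123)    [QR: both ≡ 3 mod 4, sign flips]
  = (85/123)    [331 ≡ 85 mod 123]
  = (123/85)    [QR: 85 ≡ 1 mod 4, sign kept]
  = (38/85)    [123 ≡ 38 mod 85]
  = -(19/85)    [85 ≡ 5 mod 8 ⇒ (2/85) = -1]
  = -(85/19)    [QR: 85 ≡ 1 mod 4, sign kept]
  = -(9/19)    [85 ≡ 9 mod 19]
  = -(19/9)    [QR: 9 ≡ 1 mod 4, sign kept]
  = -(1/9)    [19 ≡ 1 mod 9]
  = -1    [(1/9) = 1]
The Legendre symbol is -1, so x^2 ≡ 246 (mod 331) has no solution.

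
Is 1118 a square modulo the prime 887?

(1118|887)
  = (231|887)    [1118 ≡ 231 mod 887]
  = -(887|231)    [QR: both ≡ 3 mod 4, sign flips]
  = -(194|231)    [887 ≡ 194 mod 231]
  = -(97|231)    [231 ≡ 7 mod 8 ⇒ (2|231) = +1]
  = -(231|97)    [QR: 97 ≡ 1 mod 4, sign kept]
  = -(37|97)    [231 ≡ 37 mod 97]
  = -(97|37)    [QR: 37 ≡ 1 mod 4, sign kept]
  = -(23|37)    [97 ≡ 23 mod 37]
  = -(37|23)    [QR: 37 ≡ 1 mod 4, sign kept]
  = -(14|23)    [37 ≡ 14 mod 23]
  = -(7|23)    [23 ≡ 7 mod 8 ⇒ (2|23) = +1]
  = (23|7)    [QR: both ≡ 3 mod 4, sign flips]
  = (2|7)    [23 ≡ 2 mod 7]
  = (1|7)    [7 ≡ 7 mod 8 ⇒ (2|7) = +1]
  = 1    [(1|7) = 1]
(1118|887) = 1, and 887 is prime, so 1118 is a quadratic residue mod 887.

yes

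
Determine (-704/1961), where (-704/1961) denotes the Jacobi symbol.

1

(-704/1961)
  = (1257/1961)    [-704 ≡ 1257 mod 1961]
  = (1961/1257)    [QR: 1257 ≡ 1 mod 4, sign kept]
  = (704/1257)    [1961 ≡ 704 mod 1257]
  = (11/1257)    [1257 ≡ 1 mod 8 ⇒ (2/1257)^6 = +1]
  = (1257/11)    [QR: 1257 ≡ 1 mod 4, sign kept]
  = (3/11)    [1257 ≡ 3 mod 11]
  = -(11/3)    [QR: both ≡ 3 mod 4, sign flips]
  = -(2/3)    [11 ≡ 2 mod 3]
  = (1/3)    [3 ≡ 3 mod 8 ⇒ (2/3) = -1]
  = 1    [(1/3) = 1]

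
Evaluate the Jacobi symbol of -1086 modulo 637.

Pull out -1: (-1086|637) = (-1|637)·(1086|637). Since 637 ≡ 1 (mod 4), (-1|637) = +1. Now have (1086|637).
Reduce the numerator: 1086 ≡ 449 (mod 637), so (1086|637) = (449|637).
449 ≡ 1 (mod 4), so quadratic reciprocity gives (449|637) = (637|449). Reduce: 637 ≡ 188 (mod 449). Now have (188|449).
Factor out 2: 188 = 2^2·47. Since 449 ≡ 1 (mod 8), (2|449) = +1, and (2|449)^2 = +1. Now have (47|449).
449 ≡ 1 (mod 4), so quadratic reciprocity gives (47|449) = (449|47). Reduce: 449 ≡ 26 (mod 47). Now have (26|47).
Factor out 2: 26 = 2·13. Since 47 ≡ 7 (mod 8), (2|47) = +1. Now have (13|47).
13 ≡ 1 (mod 4), so quadratic reciprocity gives (13|47) = (47|13). Reduce: 47 ≡ 8 (mod 13). Now have (8|13).
Factor out 2: 8 = 2^3. Since 13 ≡ 5 (mod 8), (2|13) = -1, and (2|13)^3 = -1. Now have -(1|13).
(1|13) = 1. Collecting the sign factors: -1.

-1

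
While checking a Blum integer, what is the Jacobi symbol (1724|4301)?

-1

Factor out 2: 1724 = 2^2·431. Since 4301 ≡ 5 (mod 8), (2|4301) = -1, and (2|4301)^2 = +1. Now have (431|4301).
4301 ≡ 1 (mod 4), so quadratic reciprocity gives (431|4301) = (4301|431). Reduce: 4301 ≡ 422 (mod 431). Now have (422|431).
Factor out 2: 422 = 2·211. Since 431 ≡ 7 (mod 8), (2|431) = +1. Now have (211|431).
Both 211 ≡ 3 and 431 ≡ 3 (mod 4), so reciprocity gives (211|431) = -(431|211). Reduce: 431 ≡ 9 (mod 211). Now have -(9|211).
9 ≡ 1 (mod 4), so quadratic reciprocity gives (9|211) = (211|9). Reduce: 211 ≡ 4 (mod 9). Now have -(4|9).
Factor out 2: 4 = 2^2. Since 9 ≡ 1 (mod 8), (2|9) = +1, and (2|9)^2 = +1. Now have -(1|9).
(1|9) = 1. Collecting the sign factors: -1.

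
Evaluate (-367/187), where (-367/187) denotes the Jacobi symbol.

1

Reduce the numerator: -367 ≡ 7 (mod 187), so (-367/187) = (7/187).
Both 7 ≡ 3 and 187 ≡ 3 (mod 4), so reciprocity gives (7/187) = -(187/7). Reduce: 187 ≡ 5 (mod 7). Now have -(5/7).
5 ≡ 1 (mod 4), so quadratic reciprocity gives (5/7) = (7/5). Reduce: 7 ≡ 2 (mod 5). Now have -(2/5).
Factor out 2: 2 = 2. Since 5 ≡ 5 (mod 8), (2/5) = -1. Now have (1/5).
(1/5) = 1. Collecting the sign factors: 1.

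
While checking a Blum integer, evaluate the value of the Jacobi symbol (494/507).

0

(494/507)
  = -(247/507)    [507 ≡ 3 mod 8 ⇒ (2/507) = -1]
  = (507/247)    [QR: both ≡ 3 mod 4, sign flips]
  = (13/247)    [507 ≡ 13 mod 247]
  = (247/13)    [QR: 13 ≡ 1 mod 4, sign kept]
  = (0/13)    [247 ≡ 0 mod 13]
  = 0    [numerator 0, gcd > 1]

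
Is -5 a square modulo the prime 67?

(-5/67)
  = -(5/67)    [67 ≡ 3 mod 4 ⇒ (-1/67) = -1]
  = -(67/5)    [QR: 5 ≡ 1 mod 4, sign kept]
  = -(2/5)    [67 ≡ 2 mod 5]
  = (1/5)    [5 ≡ 5 mod 8 ⇒ (2/5) = -1]
  = 1    [(1/5) = 1]
The Legendre symbol is 1, so x^2 ≡ -5 (mod 67) has solution.

yes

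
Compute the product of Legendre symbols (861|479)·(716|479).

1

By multiplicativity, (861·716|479) = (861|479)·(716|479).
First factor (861|479):
(861|479)
  = (382|479)    [861 ≡ 382 mod 479]
  = (191|479)    [479 ≡ 7 mod 8 ⇒ (2|479) = +1]
  = -(479|191)    [QR: both ≡ 3 mod 4, sign flips]
  = -(97|191)    [479 ≡ 97 mod 191]
  = -(191|97)    [QR: 97 ≡ 1 mod 4, sign kept]
  = -(94|97)    [191 ≡ 94 mod 97]
  = -(47|97)    [97 ≡ 1 mod 8 ⇒ (2|97) = +1]
  = -(97|47)    [QR: 97 ≡ 1 mod 4, sign kept]
  = -(3|47)    [97 ≡ 3 mod 47]
  = (47|3)    [QR: both ≡ 3 mod 4, sign flips]
  = (2|3)    [47 ≡ 2 mod 3]
  = -(1|3)    [3 ≡ 3 mod 8 ⇒ (2|3) = -1]
  = -1    [(1|3) = 1]
Second factor (716|479):
(716|479)
  = (237|479)    [716 ≡ 237 mod 479]
  = (479|237)    [QR: 237 ≡ 1 mod 4, sign kept]
  = (5|237)    [479 ≡ 5 mod 237]
  = (237|5)    [QR: 5 ≡ 1 mod 4, sign kept]
  = (2|5)    [237 ≡ 2 mod 5]
  = -(1|5)    [5 ≡ 5 mod 8 ⇒ (2|5) = -1]
  = -1    [(1|5) = 1]
Product: (-1)·(-1) = 1.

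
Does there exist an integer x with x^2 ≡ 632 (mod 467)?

yes

Reduce the numerator: 632 ≡ 165 (mod 467), so (632/467) = (165/467).
165 ≡ 1 (mod 4), so quadratic reciprocity gives (165/467) = (467/165). Reduce: 467 ≡ 137 (mod 165). Now have (137/165).
137 ≡ 1 (mod 4), so quadratic reciprocity gives (137/165) = (165/137). Reduce: 165 ≡ 28 (mod 137). Now have (28/137).
Factor out 2: 28 = 2^2·7. Since 137 ≡ 1 (mod 8), (2/137) = +1, and (2/137)^2 = +1. Now have (7/137).
137 ≡ 1 (mod 4), so quadratic reciprocity gives (7/137) = (137/7). Reduce: 137 ≡ 4 (mod 7). Now have (4/7).
Factor out 2: 4 = 2^2. Since 7 ≡ 7 (mod 8), (2/7) = +1, and (2/7)^2 = +1. Now have (1/7).
(1/7) = 1. Collecting the sign factors: 1.
The Legendre symbol is 1, so x^2 ≡ 632 (mod 467) has solution.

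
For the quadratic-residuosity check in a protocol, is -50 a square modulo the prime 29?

(-50|29)
  = (8|29)    [-50 ≡ 8 mod 29]
  = -(1|29)    [29 ≡ 5 mod 8 ⇒ (2|29)^3 = -1]
  = -1    [(1|29) = 1]
The Legendre symbol is -1, so x^2 ≡ -50 (mod 29) has no solution.

no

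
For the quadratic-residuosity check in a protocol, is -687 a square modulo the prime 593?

Pull out -1: (-687/593) = (-1/593)·(687/593). Since 593 ≡ 1 (mod 4), (-1/593) = +1. Now have (687/593).
Reduce the numerator: 687 ≡ 94 (mod 593), so (687/593) = (94/593).
Factor out 2: 94 = 2·47. Since 593 ≡ 1 (mod 8), (2/593) = +1. Now have (47/593).
593 ≡ 1 (mod 4), so quadratic reciprocity gives (47/593) = (593/47). Reduce: 593 ≡ 29 (mod 47). Now have (29/47).
29 ≡ 1 (mod 4), so quadratic reciprocity gives (29/47) = (47/29). Reduce: 47 ≡ 18 (mod 29). Now have (18/29).
Factor out 2: 18 = 2·9. Since 29 ≡ 5 (mod 8), (2/29) = -1. Now have -(9/29).
9 ≡ 1 (mod 4), so quadratic reciprocity gives (9/29) = (29/9). Reduce: 29 ≡ 2 (mod 9). Now have -(2/9).
Factor out 2: 2 = 2. Since 9 ≡ 1 (mod 8), (2/9) = +1. Now have -(1/9).
(1/9) = 1. Collecting the sign factors: -1.
(-687/593) = -1, and 593 is prime, so -687 is not a quadratic residue mod 593.

no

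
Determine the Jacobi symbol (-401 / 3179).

Reduce the numerator: -401 ≡ 2778 (mod 3179), so (-401 / 3179) = (2778 / 3179).
Factor out 2: 2778 = 2·1389. Since 3179 ≡ 3 (mod 8), (2 / 3179) = -1. Now have -(1389 / 3179).
1389 ≡ 1 (mod 4), so quadratic reciprocity gives (1389 / 3179) = (3179 / 1389). Reduce: 3179 ≡ 401 (mod 1389). Now have -(401 / 1389).
401 ≡ 1 (mod 4), so quadratic reciprocity gives (401 / 1389) = (1389 / 401). Reduce: 1389 ≡ 186 (mod 401). Now have -(186 / 401).
Factor out 2: 186 = 2·93. Since 401 ≡ 1 (mod 8), (2 / 401) = +1. Now have -(93 / 401).
93 ≡ 1 (mod 4), so quadratic reciprocity gives (93 / 401) = (401 / 93). Reduce: 401 ≡ 29 (mod 93). Now have -(29 / 93).
29 ≡ 1 (mod 4), so quadratic reciprocity gives (29 / 93) = (93 / 29). Reduce: 93 ≡ 6 (mod 29). Now have -(6 / 29).
Factor out 2: 6 = 2·3. Since 29 ≡ 5 (mod 8), (2 / 29) = -1. Now have (3 / 29).
29 ≡ 1 (mod 4), so quadratic reciprocity gives (3 / 29) = (29 / 3). Reduce: 29 ≡ 2 (mod 3). Now have (2 / 3).
Factor out 2: 2 = 2. Since 3 ≡ 3 (mod 8), (2 / 3) = -1. Now have -(1 / 3).
(1 / 3) = 1. Collecting the sign factors: -1.

-1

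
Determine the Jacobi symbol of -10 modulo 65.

(-10 / 65)
  = (55 / 65)    [-10 ≡ 55 mod 65]
  = (65 / 55)    [QR: 65 ≡ 1 mod 4, sign kept]
  = (10 / 55)    [65 ≡ 10 mod 55]
  = (5 / 55)    [55 ≡ 7 mod 8 ⇒ (2 / 55) = +1]
  = (55 / 5)    [QR: 5 ≡ 1 mod 4, sign kept]
  = (0 / 5)    [55 ≡ 0 mod 5]
  = 0    [numerator 0, gcd > 1]

0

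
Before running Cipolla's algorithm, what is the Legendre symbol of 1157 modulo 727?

-1

(1157|727)
  = (430|727)    [1157 ≡ 430 mod 727]
  = (215|727)    [727 ≡ 7 mod 8 ⇒ (2|727) = +1]
  = -(727|215)    [QR: both ≡ 3 mod 4, sign flips]
  = -(82|215)    [727 ≡ 82 mod 215]
  = -(41|215)    [215 ≡ 7 mod 8 ⇒ (2|215) = +1]
  = -(215|41)    [QR: 41 ≡ 1 mod 4, sign kept]
  = -(10|41)    [215 ≡ 10 mod 41]
  = -(5|41)    [41 ≡ 1 mod 8 ⇒ (2|41) = +1]
  = -(41|5)    [QR: 5 ≡ 1 mod 4, sign kept]
  = -(1|5)    [41 ≡ 1 mod 5]
  = -1    [(1|5) = 1]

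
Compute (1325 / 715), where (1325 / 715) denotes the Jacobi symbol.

(1325 / 715)
  = (610 / 715)    [1325 ≡ 610 mod 715]
  = -(305 / 715)    [715 ≡ 3 mod 8 ⇒ (2 / 715) = -1]
  = -(715 / 305)    [QR: 305 ≡ 1 mod 4, sign kept]
  = -(105 / 305)    [715 ≡ 105 mod 305]
  = -(305 / 105)    [QR: 105 ≡ 1 mod 4, sign kept]
  = -(95 / 105)    [305 ≡ 95 mod 105]
  = -(105 / 95)    [QR: 105 ≡ 1 mod 4, sign kept]
  = -(10 / 95)    [105 ≡ 10 mod 95]
  = -(5 / 95)    [95 ≡ 7 mod 8 ⇒ (2 / 95) = +1]
  = -(95 / 5)    [QR: 5 ≡ 1 mod 4, sign kept]
  = -(0 / 5)    [95 ≡ 0 mod 5]
  = 0    [numerator 0, gcd > 1]

0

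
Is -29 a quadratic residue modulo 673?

(-29|673)
  = (644|673)    [-29 ≡ 644 mod 673]
  = (161|673)    [673 ≡ 1 mod 8 ⇒ (2|673)^2 = +1]
  = (673|161)    [QR: 161 ≡ 1 mod 4, sign kept]
  = (29|161)    [673 ≡ 29 mod 161]
  = (161|29)    [QR: 29 ≡ 1 mod 4, sign kept]
  = (16|29)    [161 ≡ 16 mod 29]
  = (1|29)    [29 ≡ 5 mod 8 ⇒ (2|29)^4 = +1]
  = 1    [(1|29) = 1]
(-29|673) = 1, and 673 is prime, so -29 is a quadratic residue mod 673.

yes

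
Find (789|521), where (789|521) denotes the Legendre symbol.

-1

Reduce the numerator: 789 ≡ 268 (mod 521), so (789|521) = (268|521).
Factor out 2: 268 = 2^2·67. Since 521 ≡ 1 (mod 8), (2|521) = +1, and (2|521)^2 = +1. Now have (67|521).
521 ≡ 1 (mod 4), so quadratic reciprocity gives (67|521) = (521|67). Reduce: 521 ≡ 52 (mod 67). Now have (52|67).
Factor out 2: 52 = 2^2·13. Since 67 ≡ 3 (mod 8), (2|67) = -1, and (2|67)^2 = +1. Now have (13|67).
13 ≡ 1 (mod 4), so quadratic reciprocity gives (13|67) = (67|13). Reduce: 67 ≡ 2 (mod 13). Now have (2|13).
Factor out 2: 2 = 2. Since 13 ≡ 5 (mod 8), (2|13) = -1. Now have -(1|13).
(1|13) = 1. Collecting the sign factors: -1.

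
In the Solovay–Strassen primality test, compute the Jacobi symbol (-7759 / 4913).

-1

Pull out -1: (-7759 / 4913) = (-1 / 4913)·(7759 / 4913). Since 4913 ≡ 1 (mod 4), (-1 / 4913) = +1. Now have (7759 / 4913).
Reduce the numerator: 7759 ≡ 2846 (mod 4913), so (7759 / 4913) = (2846 / 4913).
Factor out 2: 2846 = 2·1423. Since 4913 ≡ 1 (mod 8), (2 / 4913) = +1. Now have (1423 / 4913).
4913 ≡ 1 (mod 4), so quadratic reciprocity gives (1423 / 4913) = (4913 / 1423). Reduce: 4913 ≡ 644 (mod 1423). Now have (644 / 1423).
Factor out 2: 644 = 2^2·161. Since 1423 ≡ 7 (mod 8), (2 / 1423) = +1, and (2 / 1423)^2 = +1. Now have (161 / 1423).
161 ≡ 1 (mod 4), so quadratic reciprocity gives (161 / 1423) = (1423 / 161). Reduce: 1423 ≡ 135 (mod 161). Now have (135 / 161).
161 ≡ 1 (mod 4), so quadratic reciprocity gives (135 / 161) = (161 / 135). Reduce: 161 ≡ 26 (mod 135). Now have (26 / 135).
Factor out 2: 26 = 2·13. Since 135 ≡ 7 (mod 8), (2 / 135) = +1. Now have (13 / 135).
13 ≡ 1 (mod 4), so quadratic reciprocity gives (13 / 135) = (135 / 13). Reduce: 135 ≡ 5 (mod 13). Now have (5 / 13).
5 ≡ 1 (mod 4), so quadratic reciprocity gives (5 / 13) = (13 / 5). Reduce: 13 ≡ 3 (mod 5). Now have (3 / 5).
5 ≡ 1 (mod 4), so quadratic reciprocity gives (3 / 5) = (5 / 3). Reduce: 5 ≡ 2 (mod 3). Now have (2 / 3).
Factor out 2: 2 = 2. Since 3 ≡ 3 (mod 8), (2 / 3) = -1. Now have -(1 / 3).
(1 / 3) = 1. Collecting the sign factors: -1.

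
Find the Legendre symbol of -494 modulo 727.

1

(-494/727)
  = (233/727)    [-494 ≡ 233 mod 727]
  = (727/233)    [QR: 233 ≡ 1 mod 4, sign kept]
  = (28/233)    [727 ≡ 28 mod 233]
  = (7/233)    [233 ≡ 1 mod 8 ⇒ (2/233)^2 = +1]
  = (233/7)    [QR: 233 ≡ 1 mod 4, sign kept]
  = (2/7)    [233 ≡ 2 mod 7]
  = (1/7)    [7 ≡ 7 mod 8 ⇒ (2/7) = +1]
  = 1    [(1/7) = 1]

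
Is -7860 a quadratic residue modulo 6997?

Reduce the numerator: -7860 ≡ 6134 (mod 6997), so (-7860/6997) = (6134/6997).
Factor out 2: 6134 = 2·3067. Since 6997 ≡ 5 (mod 8), (2/6997) = -1. Now have -(3067/6997).
6997 ≡ 1 (mod 4), so quadratic reciprocity gives (3067/6997) = (6997/3067). Reduce: 6997 ≡ 863 (mod 3067). Now have -(863/3067).
Both 863 ≡ 3 and 3067 ≡ 3 (mod 4), so reciprocity gives (863/3067) = -(3067/863). Reduce: 3067 ≡ 478 (mod 863). Now have (478/863).
Factor out 2: 478 = 2·239. Since 863 ≡ 7 (mod 8), (2/863) = +1. Now have (239/863).
Both 239 ≡ 3 and 863 ≡ 3 (mod 4), so reciprocity gives (239/863) = -(863/239). Reduce: 863 ≡ 146 (mod 239). Now have -(146/239).
Factor out 2: 146 = 2·73. Since 239 ≡ 7 (mod 8), (2/239) = +1. Now have -(73/239).
73 ≡ 1 (mod 4), so quadratic reciprocity gives (73/239) = (239/73). Reduce: 239 ≡ 20 (mod 73). Now have -(20/73).
Factor out 2: 20 = 2^2·5. Since 73 ≡ 1 (mod 8), (2/73) = +1, and (2/73)^2 = +1. Now have -(5/73).
5 ≡ 1 (mod 4), so quadratic reciprocity gives (5/73) = (73/5). Reduce: 73 ≡ 3 (mod 5). Now have -(3/5).
5 ≡ 1 (mod 4), so quadratic reciprocity gives (3/5) = (5/3). Reduce: 5 ≡ 2 (mod 3). Now have -(2/3).
Factor out 2: 2 = 2. Since 3 ≡ 3 (mod 8), (2/3) = -1. Now have (1/3).
(1/3) = 1. Collecting the sign factors: 1.
(-7860/6997) = 1, and 6997 is prime, so -7860 is a quadratic residue mod 6997.

yes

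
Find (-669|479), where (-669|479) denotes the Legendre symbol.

(-669|479)
  = -(669|479)    [479 ≡ 3 mod 4 ⇒ (-1|479) = -1]
  = -(190|479)    [669 ≡ 190 mod 479]
  = -(95|479)    [479 ≡ 7 mod 8 ⇒ (2|479) = +1]
  = (479|95)    [QR: both ≡ 3 mod 4, sign flips]
  = (4|95)    [479 ≡ 4 mod 95]
  = (1|95)    [95 ≡ 7 mod 8 ⇒ (2|95)^2 = +1]
  = 1    [(1|95) = 1]

1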